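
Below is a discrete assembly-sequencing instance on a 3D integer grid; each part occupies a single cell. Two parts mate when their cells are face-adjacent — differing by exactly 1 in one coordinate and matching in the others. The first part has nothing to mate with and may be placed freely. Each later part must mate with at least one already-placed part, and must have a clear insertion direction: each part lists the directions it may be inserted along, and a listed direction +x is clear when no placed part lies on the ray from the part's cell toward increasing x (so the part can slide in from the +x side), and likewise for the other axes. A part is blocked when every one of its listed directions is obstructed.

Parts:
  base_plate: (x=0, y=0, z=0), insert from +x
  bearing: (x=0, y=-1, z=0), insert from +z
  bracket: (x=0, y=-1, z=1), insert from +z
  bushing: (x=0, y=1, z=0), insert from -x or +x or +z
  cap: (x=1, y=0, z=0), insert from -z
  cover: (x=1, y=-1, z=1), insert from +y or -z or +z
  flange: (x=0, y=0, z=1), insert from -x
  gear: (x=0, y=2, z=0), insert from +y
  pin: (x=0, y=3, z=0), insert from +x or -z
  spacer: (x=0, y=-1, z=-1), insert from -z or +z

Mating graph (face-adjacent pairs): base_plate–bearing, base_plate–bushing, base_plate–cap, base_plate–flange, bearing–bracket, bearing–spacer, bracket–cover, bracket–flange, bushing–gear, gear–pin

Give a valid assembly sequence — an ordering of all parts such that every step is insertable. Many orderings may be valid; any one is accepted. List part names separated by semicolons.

1. base_plate@(0, 0, 0) [+x clear] — {base_plate}
2. cap@(1, 0, 0) [-z clear] — {base_plate, cap}
3. bearing@(0, -1, 0) [+z clear] — {base_plate, bearing, cap}
4. bracket@(0, -1, 1) [+z clear] — {base_plate, bearing, bracket, cap}
5. cover@(1, -1, 1) [+y clear] — {base_plate, bearing, bracket, cap, cover}
6. flange@(0, 0, 1) [-x clear] — {base_plate, bearing, bracket, cap, cover, flange}
7. spacer@(0, -1, -1) [-z clear] — {base_plate, bearing, bracket, cap, cover, flange, spacer}
8. bushing@(0, 1, 0) [-x clear] — {base_plate, bearing, bracket, bushing, cap, cover, flange, spacer}
9. gear@(0, 2, 0) [+y clear] — {base_plate, bearing, bracket, bushing, cap, cover, flange, gear, spacer}
10. pin@(0, 3, 0) [+x clear] — {base_plate, bearing, bracket, bushing, cap, cover, flange, gear, pin, spacer}

base_plate; cap; bearing; bracket; cover; flange; spacer; bushing; gear; pin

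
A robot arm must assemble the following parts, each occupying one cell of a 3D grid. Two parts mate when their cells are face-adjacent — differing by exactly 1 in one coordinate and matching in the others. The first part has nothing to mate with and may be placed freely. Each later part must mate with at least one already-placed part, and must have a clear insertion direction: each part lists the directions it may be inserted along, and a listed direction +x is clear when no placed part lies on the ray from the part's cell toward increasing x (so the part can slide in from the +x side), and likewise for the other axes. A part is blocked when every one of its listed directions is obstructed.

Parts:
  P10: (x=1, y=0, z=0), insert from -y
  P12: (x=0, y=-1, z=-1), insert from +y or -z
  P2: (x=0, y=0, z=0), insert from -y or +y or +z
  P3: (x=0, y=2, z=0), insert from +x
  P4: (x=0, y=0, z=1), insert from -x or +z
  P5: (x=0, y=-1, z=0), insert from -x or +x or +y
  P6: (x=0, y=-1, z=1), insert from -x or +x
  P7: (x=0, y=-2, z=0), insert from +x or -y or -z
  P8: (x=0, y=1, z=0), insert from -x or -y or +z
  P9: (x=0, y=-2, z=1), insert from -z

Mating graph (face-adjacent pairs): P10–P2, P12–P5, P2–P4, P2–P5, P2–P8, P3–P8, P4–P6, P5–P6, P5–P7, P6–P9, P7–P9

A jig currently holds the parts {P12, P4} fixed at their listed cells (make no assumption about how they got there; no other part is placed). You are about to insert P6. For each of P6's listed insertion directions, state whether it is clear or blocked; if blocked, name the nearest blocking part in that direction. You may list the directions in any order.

+x: clear; -x: clear

-x: ray from P6(0, -1, 1) has no placed part ⇒ clear
+x: ray from P6(0, -1, 1) has no placed part ⇒ clear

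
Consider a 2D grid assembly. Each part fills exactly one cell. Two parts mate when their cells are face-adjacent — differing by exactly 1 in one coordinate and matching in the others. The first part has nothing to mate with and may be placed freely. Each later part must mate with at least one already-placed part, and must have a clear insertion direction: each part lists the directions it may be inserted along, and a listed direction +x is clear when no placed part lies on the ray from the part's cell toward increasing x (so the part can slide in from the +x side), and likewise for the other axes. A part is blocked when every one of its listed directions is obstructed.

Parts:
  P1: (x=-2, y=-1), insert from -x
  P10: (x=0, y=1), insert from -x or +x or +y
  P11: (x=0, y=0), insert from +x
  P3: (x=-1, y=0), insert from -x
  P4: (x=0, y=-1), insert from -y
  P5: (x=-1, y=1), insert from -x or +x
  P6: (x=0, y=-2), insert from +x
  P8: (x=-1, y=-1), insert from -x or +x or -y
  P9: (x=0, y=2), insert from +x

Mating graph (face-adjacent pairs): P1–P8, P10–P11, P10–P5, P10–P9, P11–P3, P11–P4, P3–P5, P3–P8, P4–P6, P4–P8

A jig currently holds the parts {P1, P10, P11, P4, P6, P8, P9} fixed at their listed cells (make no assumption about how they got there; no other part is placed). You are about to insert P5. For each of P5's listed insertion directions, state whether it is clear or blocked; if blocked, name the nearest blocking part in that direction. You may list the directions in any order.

+x: blocked by P10; -x: clear

-x: ray from P5(-1, 1) has no placed part ⇒ clear
+x: nearest on ray is P10@(0, 1) ⇒ blocked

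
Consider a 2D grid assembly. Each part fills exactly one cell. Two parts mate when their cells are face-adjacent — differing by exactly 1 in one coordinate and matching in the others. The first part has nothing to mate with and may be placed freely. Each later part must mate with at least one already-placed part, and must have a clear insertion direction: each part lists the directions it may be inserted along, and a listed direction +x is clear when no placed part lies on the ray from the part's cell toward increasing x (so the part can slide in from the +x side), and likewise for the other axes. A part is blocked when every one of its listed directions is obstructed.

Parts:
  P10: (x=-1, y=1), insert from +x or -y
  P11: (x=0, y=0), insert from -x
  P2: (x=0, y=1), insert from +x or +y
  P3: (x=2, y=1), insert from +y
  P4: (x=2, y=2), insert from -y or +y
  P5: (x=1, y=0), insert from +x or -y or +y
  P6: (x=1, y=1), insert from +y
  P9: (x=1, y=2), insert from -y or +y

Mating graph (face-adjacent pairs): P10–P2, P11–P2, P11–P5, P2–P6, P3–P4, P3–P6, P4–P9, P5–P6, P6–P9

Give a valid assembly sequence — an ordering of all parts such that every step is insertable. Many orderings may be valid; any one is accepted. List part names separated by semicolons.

1. P3@(2, 1) [+y clear] — {P3}
2. P4@(2, 2) [+y clear] — {P3, P4}
3. P6@(1, 1) [+y clear] — {P3, P4, P6}
4. P9@(1, 2) [+y clear] — {P3, P4, P6, P9}
5. P2@(0, 1) [+y clear] — {P2, P3, P4, P6, P9}
6. P10@(-1, 1) [-y clear] — {P10, P2, P3, P4, P6, P9}
7. P5@(1, 0) [+x clear] — {P10, P2, P3, P4, P5, P6, P9}
8. P11@(0, 0) [-x clear] — {P10, P11, P2, P3, P4, P5, P6, P9}

P3; P4; P6; P9; P2; P10; P5; P11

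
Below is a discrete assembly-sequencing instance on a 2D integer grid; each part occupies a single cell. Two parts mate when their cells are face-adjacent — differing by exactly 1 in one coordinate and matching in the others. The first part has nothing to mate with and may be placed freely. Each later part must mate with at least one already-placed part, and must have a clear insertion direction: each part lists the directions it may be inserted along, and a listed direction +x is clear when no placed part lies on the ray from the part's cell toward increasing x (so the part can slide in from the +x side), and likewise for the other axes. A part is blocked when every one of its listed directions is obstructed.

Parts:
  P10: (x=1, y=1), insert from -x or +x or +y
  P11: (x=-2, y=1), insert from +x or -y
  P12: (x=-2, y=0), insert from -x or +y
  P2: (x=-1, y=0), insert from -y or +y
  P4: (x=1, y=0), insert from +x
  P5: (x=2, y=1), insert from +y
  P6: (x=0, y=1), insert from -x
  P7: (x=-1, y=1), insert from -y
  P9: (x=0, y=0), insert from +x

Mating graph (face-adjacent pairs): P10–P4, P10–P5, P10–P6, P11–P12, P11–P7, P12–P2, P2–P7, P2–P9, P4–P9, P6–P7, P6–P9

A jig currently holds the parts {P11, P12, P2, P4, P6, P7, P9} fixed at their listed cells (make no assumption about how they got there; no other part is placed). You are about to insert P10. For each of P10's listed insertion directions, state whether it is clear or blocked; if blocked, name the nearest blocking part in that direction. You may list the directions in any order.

-x: nearest on ray is P6@(0, 1) ⇒ blocked
+x: ray from P10(1, 1) has no placed part ⇒ clear
+y: ray from P10(1, 1) has no placed part ⇒ clear

+x: clear; +y: clear; -x: blocked by P6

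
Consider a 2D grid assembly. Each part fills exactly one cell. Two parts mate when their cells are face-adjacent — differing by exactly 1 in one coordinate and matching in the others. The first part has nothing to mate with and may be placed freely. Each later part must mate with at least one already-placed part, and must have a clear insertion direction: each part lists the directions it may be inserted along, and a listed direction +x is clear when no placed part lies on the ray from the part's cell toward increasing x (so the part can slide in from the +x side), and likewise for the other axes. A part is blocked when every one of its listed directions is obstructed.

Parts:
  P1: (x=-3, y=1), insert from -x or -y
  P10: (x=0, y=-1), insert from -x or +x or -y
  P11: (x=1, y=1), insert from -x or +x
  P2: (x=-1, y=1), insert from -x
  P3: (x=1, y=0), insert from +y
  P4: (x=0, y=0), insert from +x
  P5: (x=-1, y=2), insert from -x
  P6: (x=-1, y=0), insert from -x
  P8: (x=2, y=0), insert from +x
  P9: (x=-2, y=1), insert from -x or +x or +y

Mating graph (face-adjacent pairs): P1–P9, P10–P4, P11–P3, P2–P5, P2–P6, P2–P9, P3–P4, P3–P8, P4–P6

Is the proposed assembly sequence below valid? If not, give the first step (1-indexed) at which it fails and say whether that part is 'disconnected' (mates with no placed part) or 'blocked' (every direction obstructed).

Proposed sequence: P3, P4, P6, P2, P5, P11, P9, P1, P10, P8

Invalid at step 2 (blocked)

1. P3@(1, 0) [+y clear] — {P3}
2. P4@(0, 0) — +x all obstructed ⇒ blocked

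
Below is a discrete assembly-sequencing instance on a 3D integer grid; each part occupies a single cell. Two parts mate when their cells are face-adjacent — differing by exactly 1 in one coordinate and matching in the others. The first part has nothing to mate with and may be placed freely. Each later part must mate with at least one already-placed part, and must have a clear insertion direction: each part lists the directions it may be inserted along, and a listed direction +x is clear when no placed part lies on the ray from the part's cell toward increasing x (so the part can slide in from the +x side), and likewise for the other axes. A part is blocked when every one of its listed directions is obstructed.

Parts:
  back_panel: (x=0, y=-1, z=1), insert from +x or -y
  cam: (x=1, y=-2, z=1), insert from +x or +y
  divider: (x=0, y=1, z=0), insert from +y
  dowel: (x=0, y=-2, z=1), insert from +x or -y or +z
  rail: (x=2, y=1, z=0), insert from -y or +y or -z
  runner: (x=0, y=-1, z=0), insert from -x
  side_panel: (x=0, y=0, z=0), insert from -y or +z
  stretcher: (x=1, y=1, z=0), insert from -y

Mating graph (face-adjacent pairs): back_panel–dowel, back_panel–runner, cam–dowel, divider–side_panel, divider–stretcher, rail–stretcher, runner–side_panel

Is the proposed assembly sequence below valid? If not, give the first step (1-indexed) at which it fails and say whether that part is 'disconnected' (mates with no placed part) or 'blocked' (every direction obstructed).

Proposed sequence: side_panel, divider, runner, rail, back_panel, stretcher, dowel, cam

Invalid at step 4 (disconnected)

1. side_panel@(0, 0, 0) [-y clear] — {side_panel}
2. divider@(0, 1, 0) [+y clear] — {divider, side_panel}
3. runner@(0, -1, 0) [-x clear] — {divider, runner, side_panel}
4. rail@(2, 1, 0) — no placed neighbour ⇒ disconnected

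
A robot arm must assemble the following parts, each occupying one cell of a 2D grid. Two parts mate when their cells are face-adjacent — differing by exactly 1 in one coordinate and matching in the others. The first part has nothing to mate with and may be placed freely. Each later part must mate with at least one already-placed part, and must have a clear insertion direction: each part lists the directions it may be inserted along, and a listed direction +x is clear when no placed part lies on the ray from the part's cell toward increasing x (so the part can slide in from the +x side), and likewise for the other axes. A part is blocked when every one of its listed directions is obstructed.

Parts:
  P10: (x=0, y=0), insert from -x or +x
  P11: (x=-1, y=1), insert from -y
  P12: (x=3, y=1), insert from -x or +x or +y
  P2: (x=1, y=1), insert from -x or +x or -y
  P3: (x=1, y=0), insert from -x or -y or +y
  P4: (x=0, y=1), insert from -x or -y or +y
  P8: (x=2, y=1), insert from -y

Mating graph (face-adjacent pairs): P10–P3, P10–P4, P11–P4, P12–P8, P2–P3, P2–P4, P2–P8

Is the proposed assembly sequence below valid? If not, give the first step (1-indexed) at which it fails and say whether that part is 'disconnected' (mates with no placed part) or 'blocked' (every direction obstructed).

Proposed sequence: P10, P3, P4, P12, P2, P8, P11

Invalid at step 4 (disconnected)

1. P10@(0, 0) [-x clear] — {P10}
2. P3@(1, 0) [-y clear] — {P10, P3}
3. P4@(0, 1) [-x clear] — {P10, P3, P4}
4. P12@(3, 1) — no placed neighbour ⇒ disconnected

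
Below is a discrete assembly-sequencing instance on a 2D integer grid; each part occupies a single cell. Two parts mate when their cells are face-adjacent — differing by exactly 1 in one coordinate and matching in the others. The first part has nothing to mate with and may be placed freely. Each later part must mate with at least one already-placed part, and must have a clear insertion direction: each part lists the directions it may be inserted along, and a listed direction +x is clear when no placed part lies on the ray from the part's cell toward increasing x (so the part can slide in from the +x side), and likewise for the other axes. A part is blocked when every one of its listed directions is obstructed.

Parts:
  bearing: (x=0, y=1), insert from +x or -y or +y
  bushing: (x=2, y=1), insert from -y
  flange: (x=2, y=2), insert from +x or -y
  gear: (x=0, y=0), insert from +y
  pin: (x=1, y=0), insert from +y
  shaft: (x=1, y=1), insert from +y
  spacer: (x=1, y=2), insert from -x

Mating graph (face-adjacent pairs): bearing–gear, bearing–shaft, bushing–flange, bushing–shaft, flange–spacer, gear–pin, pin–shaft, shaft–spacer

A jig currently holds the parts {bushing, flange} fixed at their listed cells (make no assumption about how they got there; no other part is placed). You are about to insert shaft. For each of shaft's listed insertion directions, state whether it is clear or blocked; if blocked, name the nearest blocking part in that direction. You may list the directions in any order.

+y: ray from shaft(1, 1) has no placed part ⇒ clear

+y: clear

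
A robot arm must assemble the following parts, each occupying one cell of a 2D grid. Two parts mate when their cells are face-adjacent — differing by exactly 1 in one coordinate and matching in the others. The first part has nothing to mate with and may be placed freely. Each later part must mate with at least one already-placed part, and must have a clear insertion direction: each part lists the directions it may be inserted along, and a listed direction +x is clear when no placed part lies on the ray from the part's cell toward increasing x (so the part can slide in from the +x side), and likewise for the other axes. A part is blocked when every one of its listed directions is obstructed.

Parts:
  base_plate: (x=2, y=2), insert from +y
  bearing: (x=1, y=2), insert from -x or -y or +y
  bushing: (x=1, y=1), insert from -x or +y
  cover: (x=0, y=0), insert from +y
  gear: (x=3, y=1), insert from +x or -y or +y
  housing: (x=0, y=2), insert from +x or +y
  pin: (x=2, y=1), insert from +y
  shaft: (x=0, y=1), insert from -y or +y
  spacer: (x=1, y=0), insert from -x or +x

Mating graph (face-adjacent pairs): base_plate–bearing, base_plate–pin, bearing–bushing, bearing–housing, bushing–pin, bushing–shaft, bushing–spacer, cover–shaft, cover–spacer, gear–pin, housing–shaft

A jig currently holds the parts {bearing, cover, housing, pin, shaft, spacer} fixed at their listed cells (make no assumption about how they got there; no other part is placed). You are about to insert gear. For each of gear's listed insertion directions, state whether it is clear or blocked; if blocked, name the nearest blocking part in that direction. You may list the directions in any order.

+x: clear; +y: clear; -y: clear

+x: ray from gear(3, 1) has no placed part ⇒ clear
-y: ray from gear(3, 1) has no placed part ⇒ clear
+y: ray from gear(3, 1) has no placed part ⇒ clear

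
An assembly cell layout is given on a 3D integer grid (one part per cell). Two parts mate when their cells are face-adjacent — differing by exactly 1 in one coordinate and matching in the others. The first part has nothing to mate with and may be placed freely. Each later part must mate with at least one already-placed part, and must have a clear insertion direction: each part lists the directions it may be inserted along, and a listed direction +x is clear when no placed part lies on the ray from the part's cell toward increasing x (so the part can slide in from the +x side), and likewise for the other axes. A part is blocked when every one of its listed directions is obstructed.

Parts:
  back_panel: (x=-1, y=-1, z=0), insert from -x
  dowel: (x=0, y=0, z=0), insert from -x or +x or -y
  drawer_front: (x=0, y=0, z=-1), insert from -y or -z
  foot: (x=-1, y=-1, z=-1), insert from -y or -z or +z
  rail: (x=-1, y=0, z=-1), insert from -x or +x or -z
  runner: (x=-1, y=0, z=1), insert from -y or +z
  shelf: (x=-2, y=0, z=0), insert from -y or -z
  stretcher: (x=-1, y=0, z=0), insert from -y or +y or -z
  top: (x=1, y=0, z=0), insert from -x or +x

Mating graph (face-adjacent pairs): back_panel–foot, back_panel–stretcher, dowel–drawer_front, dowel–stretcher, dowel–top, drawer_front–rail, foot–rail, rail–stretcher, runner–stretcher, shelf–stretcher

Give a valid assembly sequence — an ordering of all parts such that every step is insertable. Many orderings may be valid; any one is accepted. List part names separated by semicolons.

back_panel; stretcher; shelf; runner; dowel; drawer_front; top; foot; rail

1. back_panel@(-1, -1, 0) [-x clear] — {back_panel}
2. stretcher@(-1, 0, 0) [+y clear] — {back_panel, stretcher}
3. shelf@(-2, 0, 0) [-y clear] — {back_panel, shelf, stretcher}
4. runner@(-1, 0, 1) [-y clear] — {back_panel, runner, shelf, stretcher}
5. dowel@(0, 0, 0) [+x clear] — {back_panel, dowel, runner, shelf, stretcher}
6. drawer_front@(0, 0, -1) [-y clear] — {back_panel, dowel, drawer_front, runner, shelf, stretcher}
7. top@(1, 0, 0) [+x clear] — {back_panel, dowel, drawer_front, runner, shelf, stretcher, top}
8. foot@(-1, -1, -1) [-y clear] — {back_panel, dowel, drawer_front, foot, runner, shelf, stretcher, top}
9. rail@(-1, 0, -1) [-x clear] — {back_panel, dowel, drawer_front, foot, rail, runner, shelf, stretcher, top}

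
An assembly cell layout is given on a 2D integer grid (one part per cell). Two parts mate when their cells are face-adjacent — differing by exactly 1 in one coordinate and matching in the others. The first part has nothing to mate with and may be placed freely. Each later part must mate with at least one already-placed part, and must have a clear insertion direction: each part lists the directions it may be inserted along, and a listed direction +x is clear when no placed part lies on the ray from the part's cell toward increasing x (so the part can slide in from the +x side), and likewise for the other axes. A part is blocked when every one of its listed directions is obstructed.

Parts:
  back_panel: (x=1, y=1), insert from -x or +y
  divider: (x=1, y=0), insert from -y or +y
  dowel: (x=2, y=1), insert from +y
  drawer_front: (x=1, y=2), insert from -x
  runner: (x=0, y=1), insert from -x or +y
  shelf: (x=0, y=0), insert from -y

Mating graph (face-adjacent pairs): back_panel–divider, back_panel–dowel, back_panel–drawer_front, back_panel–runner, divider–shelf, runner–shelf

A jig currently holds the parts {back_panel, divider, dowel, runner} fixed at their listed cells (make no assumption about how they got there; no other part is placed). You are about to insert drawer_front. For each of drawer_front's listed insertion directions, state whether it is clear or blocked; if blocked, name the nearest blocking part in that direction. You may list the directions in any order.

-x: clear

-x: ray from drawer_front(1, 2) has no placed part ⇒ clear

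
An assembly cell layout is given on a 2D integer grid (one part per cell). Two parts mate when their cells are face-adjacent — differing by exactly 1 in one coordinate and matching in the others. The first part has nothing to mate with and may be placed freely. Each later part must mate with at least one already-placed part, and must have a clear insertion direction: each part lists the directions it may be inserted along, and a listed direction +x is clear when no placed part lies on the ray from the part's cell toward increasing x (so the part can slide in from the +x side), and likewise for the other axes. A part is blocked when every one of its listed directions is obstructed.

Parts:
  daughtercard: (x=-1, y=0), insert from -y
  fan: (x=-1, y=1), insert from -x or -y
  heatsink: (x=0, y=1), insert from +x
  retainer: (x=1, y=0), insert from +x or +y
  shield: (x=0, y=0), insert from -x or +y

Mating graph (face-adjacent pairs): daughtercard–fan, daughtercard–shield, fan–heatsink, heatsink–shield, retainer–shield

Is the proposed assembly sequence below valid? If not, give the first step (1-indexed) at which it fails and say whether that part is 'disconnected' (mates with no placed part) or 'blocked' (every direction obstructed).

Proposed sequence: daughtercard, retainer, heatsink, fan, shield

1. daughtercard@(-1, 0) [-y clear] — {daughtercard}
2. retainer@(1, 0) — no placed neighbour ⇒ disconnected

Invalid at step 2 (disconnected)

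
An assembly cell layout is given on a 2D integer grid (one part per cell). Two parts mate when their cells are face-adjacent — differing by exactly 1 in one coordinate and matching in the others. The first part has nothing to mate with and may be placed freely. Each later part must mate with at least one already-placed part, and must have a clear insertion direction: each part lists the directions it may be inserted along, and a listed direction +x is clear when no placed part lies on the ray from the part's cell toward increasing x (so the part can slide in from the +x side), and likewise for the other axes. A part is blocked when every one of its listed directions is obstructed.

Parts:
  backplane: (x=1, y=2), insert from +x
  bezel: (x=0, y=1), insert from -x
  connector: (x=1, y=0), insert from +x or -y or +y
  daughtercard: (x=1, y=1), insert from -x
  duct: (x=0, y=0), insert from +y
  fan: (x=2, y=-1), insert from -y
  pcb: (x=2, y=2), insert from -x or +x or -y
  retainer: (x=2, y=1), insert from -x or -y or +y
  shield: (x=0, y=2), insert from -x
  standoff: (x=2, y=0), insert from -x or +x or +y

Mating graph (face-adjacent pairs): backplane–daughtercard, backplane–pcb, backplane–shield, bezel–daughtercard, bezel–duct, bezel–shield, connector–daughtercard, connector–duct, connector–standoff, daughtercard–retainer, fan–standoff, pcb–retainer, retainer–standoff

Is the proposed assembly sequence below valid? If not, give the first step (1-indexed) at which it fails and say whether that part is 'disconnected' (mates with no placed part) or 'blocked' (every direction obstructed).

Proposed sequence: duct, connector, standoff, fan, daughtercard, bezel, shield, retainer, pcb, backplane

Invalid at step 10 (blocked)

1. duct@(0, 0) [+y clear] — {duct}
2. connector@(1, 0) [+x clear] — {connector, duct}
3. standoff@(2, 0) [+x clear] — {connector, duct, standoff}
4. fan@(2, -1) [-y clear] — {connector, duct, fan, standoff}
5. daughtercard@(1, 1) [-x clear] — {connector, daughtercard, duct, fan, standoff}
6. bezel@(0, 1) [-x clear] — {bezel, connector, daughtercard, duct, fan, standoff}
7. shield@(0, 2) [-x clear] — {bezel, connector, daughtercard, duct, fan, shield, standoff}
8. retainer@(2, 1) [+y clear] — {bezel, connector, daughtercard, duct, fan, retainer, shield, standoff}
9. pcb@(2, 2) [+x clear] — {bezel, connector, daughtercard, duct, fan, pcb, retainer, shield, standoff}
10. backplane@(1, 2) — +x all obstructed ⇒ blocked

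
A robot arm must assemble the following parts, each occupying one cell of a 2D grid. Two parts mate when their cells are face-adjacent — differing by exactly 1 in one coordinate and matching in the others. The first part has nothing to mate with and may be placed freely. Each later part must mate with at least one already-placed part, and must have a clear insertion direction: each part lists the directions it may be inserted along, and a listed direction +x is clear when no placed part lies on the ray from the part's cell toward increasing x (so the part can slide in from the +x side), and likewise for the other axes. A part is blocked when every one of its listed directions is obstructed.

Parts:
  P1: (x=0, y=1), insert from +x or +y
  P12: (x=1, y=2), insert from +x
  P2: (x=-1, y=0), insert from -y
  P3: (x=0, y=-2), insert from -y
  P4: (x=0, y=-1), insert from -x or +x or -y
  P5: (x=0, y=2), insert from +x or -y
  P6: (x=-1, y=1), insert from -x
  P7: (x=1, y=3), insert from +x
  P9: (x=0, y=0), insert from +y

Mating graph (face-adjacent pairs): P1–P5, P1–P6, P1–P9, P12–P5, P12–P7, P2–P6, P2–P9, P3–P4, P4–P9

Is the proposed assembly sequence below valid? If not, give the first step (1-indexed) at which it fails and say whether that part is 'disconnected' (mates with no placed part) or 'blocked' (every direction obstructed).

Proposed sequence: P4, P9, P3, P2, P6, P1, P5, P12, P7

1. P4@(0, -1) [-x clear] — {P4}
2. P9@(0, 0) [+y clear] — {P4, P9}
3. P3@(0, -2) [-y clear] — {P3, P4, P9}
4. P2@(-1, 0) [-y clear] — {P2, P3, P4, P9}
5. P6@(-1, 1) [-x clear] — {P2, P3, P4, P6, P9}
6. P1@(0, 1) [+x clear] — {P1, P2, P3, P4, P6, P9}
7. P5@(0, 2) [+x clear] — {P1, P2, P3, P4, P5, P6, P9}
8. P12@(1, 2) [+x clear] — {P1, P12, P2, P3, P4, P5, P6, P9}
9. P7@(1, 3) [+x clear] — {P1, P12, P2, P3, P4, P5, P6, P7, P9}

Valid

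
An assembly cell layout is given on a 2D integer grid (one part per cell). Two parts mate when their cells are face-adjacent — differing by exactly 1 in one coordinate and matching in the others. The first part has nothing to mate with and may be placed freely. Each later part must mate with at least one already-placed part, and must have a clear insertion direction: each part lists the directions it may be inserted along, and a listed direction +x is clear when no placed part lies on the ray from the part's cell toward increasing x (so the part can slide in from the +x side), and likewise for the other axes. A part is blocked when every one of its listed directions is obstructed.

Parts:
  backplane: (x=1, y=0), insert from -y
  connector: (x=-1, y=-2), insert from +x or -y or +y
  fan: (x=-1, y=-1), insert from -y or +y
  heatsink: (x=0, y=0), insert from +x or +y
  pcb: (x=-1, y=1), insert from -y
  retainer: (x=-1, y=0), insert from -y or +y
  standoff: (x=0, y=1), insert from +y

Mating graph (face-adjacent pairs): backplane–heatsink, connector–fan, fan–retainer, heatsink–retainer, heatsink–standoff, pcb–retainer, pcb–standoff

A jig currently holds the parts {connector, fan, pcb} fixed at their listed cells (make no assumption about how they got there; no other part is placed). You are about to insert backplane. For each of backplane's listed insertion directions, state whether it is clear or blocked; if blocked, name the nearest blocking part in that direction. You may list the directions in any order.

-y: clear

-y: ray from backplane(1, 0) has no placed part ⇒ clear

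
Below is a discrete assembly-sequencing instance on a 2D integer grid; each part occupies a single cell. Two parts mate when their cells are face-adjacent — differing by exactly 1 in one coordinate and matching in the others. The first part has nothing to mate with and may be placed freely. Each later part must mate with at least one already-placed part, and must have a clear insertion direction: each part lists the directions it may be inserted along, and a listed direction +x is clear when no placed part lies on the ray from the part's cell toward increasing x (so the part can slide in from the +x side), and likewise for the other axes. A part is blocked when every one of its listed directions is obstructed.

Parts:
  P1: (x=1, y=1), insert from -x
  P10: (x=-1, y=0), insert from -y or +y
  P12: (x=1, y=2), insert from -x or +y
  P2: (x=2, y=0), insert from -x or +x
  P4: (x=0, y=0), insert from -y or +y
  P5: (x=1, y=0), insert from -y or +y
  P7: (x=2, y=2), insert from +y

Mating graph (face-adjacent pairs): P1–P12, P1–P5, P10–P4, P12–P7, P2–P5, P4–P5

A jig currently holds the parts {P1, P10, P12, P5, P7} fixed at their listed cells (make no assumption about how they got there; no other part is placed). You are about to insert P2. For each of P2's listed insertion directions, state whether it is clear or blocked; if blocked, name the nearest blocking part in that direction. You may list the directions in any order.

-x: nearest on ray is P5@(1, 0) ⇒ blocked
+x: ray from P2(2, 0) has no placed part ⇒ clear

+x: clear; -x: blocked by P5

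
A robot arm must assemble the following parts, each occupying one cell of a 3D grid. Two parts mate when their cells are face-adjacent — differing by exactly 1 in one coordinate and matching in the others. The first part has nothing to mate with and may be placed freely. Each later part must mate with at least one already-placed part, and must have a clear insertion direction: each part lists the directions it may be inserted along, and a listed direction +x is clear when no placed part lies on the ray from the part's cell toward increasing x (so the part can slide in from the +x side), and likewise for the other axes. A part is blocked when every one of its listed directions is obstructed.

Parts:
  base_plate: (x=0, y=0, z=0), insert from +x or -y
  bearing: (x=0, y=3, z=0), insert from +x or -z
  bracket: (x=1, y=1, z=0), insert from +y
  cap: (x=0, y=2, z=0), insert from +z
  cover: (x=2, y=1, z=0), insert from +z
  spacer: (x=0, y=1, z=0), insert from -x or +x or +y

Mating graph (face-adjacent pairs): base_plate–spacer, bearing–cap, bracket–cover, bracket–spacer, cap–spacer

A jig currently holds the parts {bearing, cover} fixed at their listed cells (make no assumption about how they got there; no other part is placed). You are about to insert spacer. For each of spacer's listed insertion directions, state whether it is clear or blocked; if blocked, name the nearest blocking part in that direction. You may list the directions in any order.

+x: blocked by cover; +y: blocked by bearing; -x: clear

-x: ray from spacer(0, 1, 0) has no placed part ⇒ clear
+x: nearest on ray is cover@(2, 1, 0) ⇒ blocked
+y: nearest on ray is bearing@(0, 3, 0) ⇒ blocked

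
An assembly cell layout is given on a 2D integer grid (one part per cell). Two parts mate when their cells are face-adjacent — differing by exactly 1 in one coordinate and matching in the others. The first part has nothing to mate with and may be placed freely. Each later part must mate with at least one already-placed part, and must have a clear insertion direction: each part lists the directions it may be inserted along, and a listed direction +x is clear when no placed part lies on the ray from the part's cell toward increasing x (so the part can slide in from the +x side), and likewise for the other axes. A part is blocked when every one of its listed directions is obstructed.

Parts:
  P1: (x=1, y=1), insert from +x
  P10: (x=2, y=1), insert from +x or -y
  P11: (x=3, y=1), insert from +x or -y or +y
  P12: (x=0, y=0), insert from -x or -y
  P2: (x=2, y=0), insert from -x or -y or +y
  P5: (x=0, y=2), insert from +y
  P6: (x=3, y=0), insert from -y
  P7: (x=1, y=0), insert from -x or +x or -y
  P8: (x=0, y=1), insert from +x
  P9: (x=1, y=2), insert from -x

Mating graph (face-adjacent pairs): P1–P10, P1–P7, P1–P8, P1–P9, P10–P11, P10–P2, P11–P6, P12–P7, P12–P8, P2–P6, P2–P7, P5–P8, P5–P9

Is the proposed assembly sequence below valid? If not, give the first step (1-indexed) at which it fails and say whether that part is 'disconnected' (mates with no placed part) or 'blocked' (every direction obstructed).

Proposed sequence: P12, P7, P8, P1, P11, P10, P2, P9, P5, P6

1. P12@(0, 0) [-x clear] — {P12}
2. P7@(1, 0) [+x clear] — {P12, P7}
3. P8@(0, 1) [+x clear] — {P12, P7, P8}
4. P1@(1, 1) [+x clear] — {P1, P12, P7, P8}
5. P11@(3, 1) — no placed neighbour ⇒ disconnected

Invalid at step 5 (disconnected)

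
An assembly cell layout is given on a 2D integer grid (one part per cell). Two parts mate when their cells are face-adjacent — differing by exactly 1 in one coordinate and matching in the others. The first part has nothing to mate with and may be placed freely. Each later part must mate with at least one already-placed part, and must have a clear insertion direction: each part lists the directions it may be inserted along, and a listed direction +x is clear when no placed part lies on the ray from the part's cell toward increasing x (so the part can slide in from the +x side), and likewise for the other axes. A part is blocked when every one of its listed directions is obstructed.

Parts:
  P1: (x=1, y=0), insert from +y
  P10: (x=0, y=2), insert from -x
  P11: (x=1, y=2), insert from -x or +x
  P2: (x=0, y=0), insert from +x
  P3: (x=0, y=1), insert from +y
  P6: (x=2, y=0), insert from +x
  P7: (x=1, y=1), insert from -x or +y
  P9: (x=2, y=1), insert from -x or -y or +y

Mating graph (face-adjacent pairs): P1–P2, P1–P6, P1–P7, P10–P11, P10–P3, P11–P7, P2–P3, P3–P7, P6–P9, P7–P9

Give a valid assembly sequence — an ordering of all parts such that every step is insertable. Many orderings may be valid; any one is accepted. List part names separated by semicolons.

P2; P3; P10; P1; P7; P6; P9; P11

1. P2@(0, 0) [+x clear] — {P2}
2. P3@(0, 1) [+y clear] — {P2, P3}
3. P10@(0, 2) [-x clear] — {P10, P2, P3}
4. P1@(1, 0) [+y clear] — {P1, P10, P2, P3}
5. P7@(1, 1) [+y clear] — {P1, P10, P2, P3, P7}
6. P6@(2, 0) [+x clear] — {P1, P10, P2, P3, P6, P7}
7. P9@(2, 1) [+y clear] — {P1, P10, P2, P3, P6, P7, P9}
8. P11@(1, 2) [+x clear] — {P1, P10, P11, P2, P3, P6, P7, P9}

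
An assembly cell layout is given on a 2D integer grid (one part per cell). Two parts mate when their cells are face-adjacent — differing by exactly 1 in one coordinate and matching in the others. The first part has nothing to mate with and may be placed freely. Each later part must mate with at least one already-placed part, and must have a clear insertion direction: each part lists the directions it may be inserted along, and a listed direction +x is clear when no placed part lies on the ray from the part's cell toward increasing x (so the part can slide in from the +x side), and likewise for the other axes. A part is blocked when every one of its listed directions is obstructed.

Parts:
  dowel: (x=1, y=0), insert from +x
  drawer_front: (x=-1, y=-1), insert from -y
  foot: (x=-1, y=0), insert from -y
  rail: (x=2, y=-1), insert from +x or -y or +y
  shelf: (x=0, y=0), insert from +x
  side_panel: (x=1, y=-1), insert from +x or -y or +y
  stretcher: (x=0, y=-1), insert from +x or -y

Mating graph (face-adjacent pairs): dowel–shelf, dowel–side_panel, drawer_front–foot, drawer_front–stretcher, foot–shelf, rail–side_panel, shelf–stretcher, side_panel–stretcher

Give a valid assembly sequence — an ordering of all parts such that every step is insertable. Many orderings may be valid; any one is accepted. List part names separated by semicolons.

1. side_panel@(1, -1) [+x clear] — {side_panel}
2. stretcher@(0, -1) [-y clear] — {side_panel, stretcher}
3. shelf@(0, 0) [+x clear] — {shelf, side_panel, stretcher}
4. foot@(-1, 0) [-y clear] — {foot, shelf, side_panel, stretcher}
5. drawer_front@(-1, -1) [-y clear] — {drawer_front, foot, shelf, side_panel, stretcher}
6. dowel@(1, 0) [+x clear] — {dowel, drawer_front, foot, shelf, side_panel, stretcher}
7. rail@(2, -1) [+x clear] — {dowel, drawer_front, foot, rail, shelf, side_panel, stretcher}

side_panel; stretcher; shelf; foot; drawer_front; dowel; rail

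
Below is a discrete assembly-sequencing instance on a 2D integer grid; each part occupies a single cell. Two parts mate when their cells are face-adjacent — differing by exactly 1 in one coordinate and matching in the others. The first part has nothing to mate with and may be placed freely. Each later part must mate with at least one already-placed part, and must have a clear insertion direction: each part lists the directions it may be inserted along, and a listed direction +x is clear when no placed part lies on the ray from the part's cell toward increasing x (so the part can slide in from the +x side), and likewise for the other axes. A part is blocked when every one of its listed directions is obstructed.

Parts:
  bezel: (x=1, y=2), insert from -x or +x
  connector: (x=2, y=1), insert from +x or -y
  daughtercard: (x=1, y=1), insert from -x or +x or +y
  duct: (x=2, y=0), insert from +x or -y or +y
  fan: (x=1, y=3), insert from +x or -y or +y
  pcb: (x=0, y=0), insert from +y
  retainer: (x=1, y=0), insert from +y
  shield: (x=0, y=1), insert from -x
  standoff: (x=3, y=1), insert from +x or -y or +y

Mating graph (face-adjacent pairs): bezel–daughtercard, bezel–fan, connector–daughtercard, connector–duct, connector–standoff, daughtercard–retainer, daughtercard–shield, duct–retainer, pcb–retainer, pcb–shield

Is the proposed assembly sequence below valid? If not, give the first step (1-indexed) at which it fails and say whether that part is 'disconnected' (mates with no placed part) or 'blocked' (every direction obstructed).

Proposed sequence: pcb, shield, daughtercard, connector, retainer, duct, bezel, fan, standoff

Invalid at step 5 (blocked)

1. pcb@(0, 0) [+y clear] — {pcb}
2. shield@(0, 1) [-x clear] — {pcb, shield}
3. daughtercard@(1, 1) [+x clear] — {daughtercard, pcb, shield}
4. connector@(2, 1) [+x clear] — {connector, daughtercard, pcb, shield}
5. retainer@(1, 0) — +y all obstructed ⇒ blocked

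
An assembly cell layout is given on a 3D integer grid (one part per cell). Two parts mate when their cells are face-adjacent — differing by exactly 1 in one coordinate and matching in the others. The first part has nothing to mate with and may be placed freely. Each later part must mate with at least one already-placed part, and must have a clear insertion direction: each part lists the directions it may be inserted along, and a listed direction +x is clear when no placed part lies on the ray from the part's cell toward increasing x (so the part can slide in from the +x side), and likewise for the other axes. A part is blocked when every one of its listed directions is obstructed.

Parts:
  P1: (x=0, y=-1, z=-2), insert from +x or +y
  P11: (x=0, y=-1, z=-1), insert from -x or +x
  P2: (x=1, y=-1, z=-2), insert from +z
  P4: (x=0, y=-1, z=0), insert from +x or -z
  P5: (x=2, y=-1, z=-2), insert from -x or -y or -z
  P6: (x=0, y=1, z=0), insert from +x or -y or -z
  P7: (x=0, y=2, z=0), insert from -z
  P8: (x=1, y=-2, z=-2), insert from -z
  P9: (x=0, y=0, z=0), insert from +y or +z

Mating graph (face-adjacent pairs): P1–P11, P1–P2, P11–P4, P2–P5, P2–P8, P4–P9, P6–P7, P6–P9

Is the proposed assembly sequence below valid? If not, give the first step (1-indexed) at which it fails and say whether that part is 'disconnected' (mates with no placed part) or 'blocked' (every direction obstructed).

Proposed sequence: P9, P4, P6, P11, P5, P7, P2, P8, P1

1. P9@(0, 0, 0) [+y clear] — {P9}
2. P4@(0, -1, 0) [+x clear] — {P4, P9}
3. P6@(0, 1, 0) [+x clear] — {P4, P6, P9}
4. P11@(0, -1, -1) [-x clear] — {P11, P4, P6, P9}
5. P5@(2, -1, -2) — no placed neighbour ⇒ disconnected

Invalid at step 5 (disconnected)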